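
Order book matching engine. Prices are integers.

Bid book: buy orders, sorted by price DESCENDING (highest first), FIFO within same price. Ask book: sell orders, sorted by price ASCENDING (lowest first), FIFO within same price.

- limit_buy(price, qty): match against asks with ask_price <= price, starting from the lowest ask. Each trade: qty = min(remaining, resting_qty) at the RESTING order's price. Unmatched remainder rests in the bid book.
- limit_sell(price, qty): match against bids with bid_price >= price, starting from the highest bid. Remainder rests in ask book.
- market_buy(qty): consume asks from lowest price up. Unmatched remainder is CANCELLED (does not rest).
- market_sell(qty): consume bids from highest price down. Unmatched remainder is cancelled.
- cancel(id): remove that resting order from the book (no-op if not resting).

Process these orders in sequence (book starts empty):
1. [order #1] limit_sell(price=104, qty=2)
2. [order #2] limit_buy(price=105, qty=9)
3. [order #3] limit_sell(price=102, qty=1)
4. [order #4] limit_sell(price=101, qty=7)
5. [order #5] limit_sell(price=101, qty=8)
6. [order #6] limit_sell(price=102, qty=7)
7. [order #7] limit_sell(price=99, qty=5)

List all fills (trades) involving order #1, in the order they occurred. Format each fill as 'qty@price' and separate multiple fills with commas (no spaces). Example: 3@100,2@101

Answer: 2@104

Derivation:
After op 1 [order #1] limit_sell(price=104, qty=2): fills=none; bids=[-] asks=[#1:2@104]
After op 2 [order #2] limit_buy(price=105, qty=9): fills=#2x#1:2@104; bids=[#2:7@105] asks=[-]
After op 3 [order #3] limit_sell(price=102, qty=1): fills=#2x#3:1@105; bids=[#2:6@105] asks=[-]
After op 4 [order #4] limit_sell(price=101, qty=7): fills=#2x#4:6@105; bids=[-] asks=[#4:1@101]
After op 5 [order #5] limit_sell(price=101, qty=8): fills=none; bids=[-] asks=[#4:1@101 #5:8@101]
After op 6 [order #6] limit_sell(price=102, qty=7): fills=none; bids=[-] asks=[#4:1@101 #5:8@101 #6:7@102]
After op 7 [order #7] limit_sell(price=99, qty=5): fills=none; bids=[-] asks=[#7:5@99 #4:1@101 #5:8@101 #6:7@102]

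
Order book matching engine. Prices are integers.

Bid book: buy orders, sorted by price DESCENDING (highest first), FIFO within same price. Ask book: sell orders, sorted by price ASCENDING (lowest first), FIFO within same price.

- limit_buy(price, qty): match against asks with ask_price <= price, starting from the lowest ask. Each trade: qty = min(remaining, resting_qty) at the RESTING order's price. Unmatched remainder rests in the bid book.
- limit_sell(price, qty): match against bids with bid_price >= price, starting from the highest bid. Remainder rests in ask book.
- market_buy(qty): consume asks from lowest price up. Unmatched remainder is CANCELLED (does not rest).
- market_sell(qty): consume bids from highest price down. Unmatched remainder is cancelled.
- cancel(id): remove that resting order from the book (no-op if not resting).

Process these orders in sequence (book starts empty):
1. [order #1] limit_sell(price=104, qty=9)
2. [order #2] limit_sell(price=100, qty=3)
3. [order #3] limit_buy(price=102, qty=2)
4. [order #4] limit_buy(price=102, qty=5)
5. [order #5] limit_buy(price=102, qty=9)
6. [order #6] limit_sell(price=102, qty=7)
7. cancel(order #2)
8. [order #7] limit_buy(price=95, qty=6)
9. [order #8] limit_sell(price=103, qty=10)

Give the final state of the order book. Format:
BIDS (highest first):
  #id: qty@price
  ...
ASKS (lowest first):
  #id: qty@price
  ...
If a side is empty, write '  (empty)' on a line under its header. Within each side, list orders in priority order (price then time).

Answer: BIDS (highest first):
  #5: 6@102
  #7: 6@95
ASKS (lowest first):
  #8: 10@103
  #1: 9@104

Derivation:
After op 1 [order #1] limit_sell(price=104, qty=9): fills=none; bids=[-] asks=[#1:9@104]
After op 2 [order #2] limit_sell(price=100, qty=3): fills=none; bids=[-] asks=[#2:3@100 #1:9@104]
After op 3 [order #3] limit_buy(price=102, qty=2): fills=#3x#2:2@100; bids=[-] asks=[#2:1@100 #1:9@104]
After op 4 [order #4] limit_buy(price=102, qty=5): fills=#4x#2:1@100; bids=[#4:4@102] asks=[#1:9@104]
After op 5 [order #5] limit_buy(price=102, qty=9): fills=none; bids=[#4:4@102 #5:9@102] asks=[#1:9@104]
After op 6 [order #6] limit_sell(price=102, qty=7): fills=#4x#6:4@102 #5x#6:3@102; bids=[#5:6@102] asks=[#1:9@104]
After op 7 cancel(order #2): fills=none; bids=[#5:6@102] asks=[#1:9@104]
After op 8 [order #7] limit_buy(price=95, qty=6): fills=none; bids=[#5:6@102 #7:6@95] asks=[#1:9@104]
After op 9 [order #8] limit_sell(price=103, qty=10): fills=none; bids=[#5:6@102 #7:6@95] asks=[#8:10@103 #1:9@104]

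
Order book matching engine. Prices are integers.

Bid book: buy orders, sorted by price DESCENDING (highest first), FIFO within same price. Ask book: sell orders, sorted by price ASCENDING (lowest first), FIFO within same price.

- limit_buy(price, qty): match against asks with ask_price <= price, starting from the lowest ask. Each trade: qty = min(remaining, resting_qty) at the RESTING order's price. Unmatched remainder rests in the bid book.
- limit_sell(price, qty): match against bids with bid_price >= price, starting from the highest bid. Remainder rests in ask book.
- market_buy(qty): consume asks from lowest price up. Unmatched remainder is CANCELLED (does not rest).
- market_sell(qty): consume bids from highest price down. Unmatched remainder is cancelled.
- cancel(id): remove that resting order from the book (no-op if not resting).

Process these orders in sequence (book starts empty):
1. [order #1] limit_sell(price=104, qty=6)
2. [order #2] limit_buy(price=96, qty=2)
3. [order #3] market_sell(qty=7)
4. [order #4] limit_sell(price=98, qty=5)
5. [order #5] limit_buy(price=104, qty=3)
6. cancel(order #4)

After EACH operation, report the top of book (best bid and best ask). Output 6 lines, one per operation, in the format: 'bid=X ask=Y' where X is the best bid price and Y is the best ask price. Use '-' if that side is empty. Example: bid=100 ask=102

Answer: bid=- ask=104
bid=96 ask=104
bid=- ask=104
bid=- ask=98
bid=- ask=98
bid=- ask=104

Derivation:
After op 1 [order #1] limit_sell(price=104, qty=6): fills=none; bids=[-] asks=[#1:6@104]
After op 2 [order #2] limit_buy(price=96, qty=2): fills=none; bids=[#2:2@96] asks=[#1:6@104]
After op 3 [order #3] market_sell(qty=7): fills=#2x#3:2@96; bids=[-] asks=[#1:6@104]
After op 4 [order #4] limit_sell(price=98, qty=5): fills=none; bids=[-] asks=[#4:5@98 #1:6@104]
After op 5 [order #5] limit_buy(price=104, qty=3): fills=#5x#4:3@98; bids=[-] asks=[#4:2@98 #1:6@104]
After op 6 cancel(order #4): fills=none; bids=[-] asks=[#1:6@104]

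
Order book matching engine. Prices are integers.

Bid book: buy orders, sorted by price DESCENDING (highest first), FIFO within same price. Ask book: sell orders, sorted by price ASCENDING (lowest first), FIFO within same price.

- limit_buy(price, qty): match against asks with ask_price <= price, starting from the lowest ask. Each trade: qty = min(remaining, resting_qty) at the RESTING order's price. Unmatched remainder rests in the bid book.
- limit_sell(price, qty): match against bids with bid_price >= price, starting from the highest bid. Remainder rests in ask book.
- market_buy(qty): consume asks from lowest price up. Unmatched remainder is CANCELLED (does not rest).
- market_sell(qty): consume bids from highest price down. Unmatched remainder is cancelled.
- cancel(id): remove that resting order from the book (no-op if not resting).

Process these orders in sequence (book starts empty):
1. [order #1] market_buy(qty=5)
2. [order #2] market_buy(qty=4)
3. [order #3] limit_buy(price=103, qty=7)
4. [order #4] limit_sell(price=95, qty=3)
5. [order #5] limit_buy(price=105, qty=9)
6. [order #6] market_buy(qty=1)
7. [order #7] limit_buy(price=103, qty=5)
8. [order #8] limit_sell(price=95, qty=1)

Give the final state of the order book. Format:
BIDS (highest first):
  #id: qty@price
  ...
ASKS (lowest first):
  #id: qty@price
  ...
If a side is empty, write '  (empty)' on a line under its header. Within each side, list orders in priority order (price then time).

Answer: BIDS (highest first):
  #5: 8@105
  #3: 4@103
  #7: 5@103
ASKS (lowest first):
  (empty)

Derivation:
After op 1 [order #1] market_buy(qty=5): fills=none; bids=[-] asks=[-]
After op 2 [order #2] market_buy(qty=4): fills=none; bids=[-] asks=[-]
After op 3 [order #3] limit_buy(price=103, qty=7): fills=none; bids=[#3:7@103] asks=[-]
After op 4 [order #4] limit_sell(price=95, qty=3): fills=#3x#4:3@103; bids=[#3:4@103] asks=[-]
After op 5 [order #5] limit_buy(price=105, qty=9): fills=none; bids=[#5:9@105 #3:4@103] asks=[-]
After op 6 [order #6] market_buy(qty=1): fills=none; bids=[#5:9@105 #3:4@103] asks=[-]
After op 7 [order #7] limit_buy(price=103, qty=5): fills=none; bids=[#5:9@105 #3:4@103 #7:5@103] asks=[-]
After op 8 [order #8] limit_sell(price=95, qty=1): fills=#5x#8:1@105; bids=[#5:8@105 #3:4@103 #7:5@103] asks=[-]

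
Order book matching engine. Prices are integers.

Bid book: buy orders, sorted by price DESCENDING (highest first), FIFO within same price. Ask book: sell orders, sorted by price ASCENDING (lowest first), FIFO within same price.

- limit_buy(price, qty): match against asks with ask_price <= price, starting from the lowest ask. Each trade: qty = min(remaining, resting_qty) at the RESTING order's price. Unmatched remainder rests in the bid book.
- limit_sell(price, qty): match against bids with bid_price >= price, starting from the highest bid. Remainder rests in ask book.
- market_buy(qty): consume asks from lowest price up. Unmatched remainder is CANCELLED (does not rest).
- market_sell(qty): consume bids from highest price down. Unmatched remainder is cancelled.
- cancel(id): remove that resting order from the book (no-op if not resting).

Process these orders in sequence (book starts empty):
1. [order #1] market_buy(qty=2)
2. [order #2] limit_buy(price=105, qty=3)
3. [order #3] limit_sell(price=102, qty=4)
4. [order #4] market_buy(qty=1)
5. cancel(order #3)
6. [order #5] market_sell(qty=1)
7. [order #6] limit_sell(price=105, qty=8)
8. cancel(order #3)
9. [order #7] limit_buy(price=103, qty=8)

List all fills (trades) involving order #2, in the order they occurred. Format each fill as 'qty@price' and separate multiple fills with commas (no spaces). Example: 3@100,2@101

After op 1 [order #1] market_buy(qty=2): fills=none; bids=[-] asks=[-]
After op 2 [order #2] limit_buy(price=105, qty=3): fills=none; bids=[#2:3@105] asks=[-]
After op 3 [order #3] limit_sell(price=102, qty=4): fills=#2x#3:3@105; bids=[-] asks=[#3:1@102]
After op 4 [order #4] market_buy(qty=1): fills=#4x#3:1@102; bids=[-] asks=[-]
After op 5 cancel(order #3): fills=none; bids=[-] asks=[-]
After op 6 [order #5] market_sell(qty=1): fills=none; bids=[-] asks=[-]
After op 7 [order #6] limit_sell(price=105, qty=8): fills=none; bids=[-] asks=[#6:8@105]
After op 8 cancel(order #3): fills=none; bids=[-] asks=[#6:8@105]
After op 9 [order #7] limit_buy(price=103, qty=8): fills=none; bids=[#7:8@103] asks=[#6:8@105]

Answer: 3@105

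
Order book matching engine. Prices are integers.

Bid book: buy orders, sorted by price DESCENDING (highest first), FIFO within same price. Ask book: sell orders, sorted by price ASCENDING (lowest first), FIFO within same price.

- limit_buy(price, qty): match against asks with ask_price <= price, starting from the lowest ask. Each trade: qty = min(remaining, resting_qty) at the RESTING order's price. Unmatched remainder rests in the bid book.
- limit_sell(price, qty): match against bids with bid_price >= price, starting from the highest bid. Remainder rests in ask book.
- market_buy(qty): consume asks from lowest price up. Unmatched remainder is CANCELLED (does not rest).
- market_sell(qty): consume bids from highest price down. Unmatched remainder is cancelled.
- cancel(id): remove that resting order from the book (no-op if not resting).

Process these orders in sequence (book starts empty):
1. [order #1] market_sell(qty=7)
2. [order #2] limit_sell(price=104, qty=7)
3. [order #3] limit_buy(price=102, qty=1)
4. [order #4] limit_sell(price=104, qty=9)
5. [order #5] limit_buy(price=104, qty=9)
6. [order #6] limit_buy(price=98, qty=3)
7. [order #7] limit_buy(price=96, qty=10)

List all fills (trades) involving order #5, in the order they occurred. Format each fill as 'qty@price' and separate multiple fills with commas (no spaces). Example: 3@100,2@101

Answer: 7@104,2@104

Derivation:
After op 1 [order #1] market_sell(qty=7): fills=none; bids=[-] asks=[-]
After op 2 [order #2] limit_sell(price=104, qty=7): fills=none; bids=[-] asks=[#2:7@104]
After op 3 [order #3] limit_buy(price=102, qty=1): fills=none; bids=[#3:1@102] asks=[#2:7@104]
After op 4 [order #4] limit_sell(price=104, qty=9): fills=none; bids=[#3:1@102] asks=[#2:7@104 #4:9@104]
After op 5 [order #5] limit_buy(price=104, qty=9): fills=#5x#2:7@104 #5x#4:2@104; bids=[#3:1@102] asks=[#4:7@104]
After op 6 [order #6] limit_buy(price=98, qty=3): fills=none; bids=[#3:1@102 #6:3@98] asks=[#4:7@104]
After op 7 [order #7] limit_buy(price=96, qty=10): fills=none; bids=[#3:1@102 #6:3@98 #7:10@96] asks=[#4:7@104]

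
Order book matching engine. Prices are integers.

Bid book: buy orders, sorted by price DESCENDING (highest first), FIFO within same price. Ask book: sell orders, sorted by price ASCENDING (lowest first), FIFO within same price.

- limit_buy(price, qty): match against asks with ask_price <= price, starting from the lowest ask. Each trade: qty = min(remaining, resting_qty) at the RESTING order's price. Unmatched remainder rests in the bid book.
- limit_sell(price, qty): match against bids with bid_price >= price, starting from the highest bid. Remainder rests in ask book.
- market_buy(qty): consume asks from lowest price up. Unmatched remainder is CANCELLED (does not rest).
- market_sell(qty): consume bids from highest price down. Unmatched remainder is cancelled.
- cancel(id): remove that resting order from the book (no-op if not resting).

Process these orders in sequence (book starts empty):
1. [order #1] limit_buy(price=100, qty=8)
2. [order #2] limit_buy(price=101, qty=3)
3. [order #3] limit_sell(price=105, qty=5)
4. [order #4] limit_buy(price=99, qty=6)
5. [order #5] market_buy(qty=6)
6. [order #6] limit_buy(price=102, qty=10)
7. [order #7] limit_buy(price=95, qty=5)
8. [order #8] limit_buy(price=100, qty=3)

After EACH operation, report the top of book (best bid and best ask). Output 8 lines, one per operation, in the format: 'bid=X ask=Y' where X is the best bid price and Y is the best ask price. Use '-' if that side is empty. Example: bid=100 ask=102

Answer: bid=100 ask=-
bid=101 ask=-
bid=101 ask=105
bid=101 ask=105
bid=101 ask=-
bid=102 ask=-
bid=102 ask=-
bid=102 ask=-

Derivation:
After op 1 [order #1] limit_buy(price=100, qty=8): fills=none; bids=[#1:8@100] asks=[-]
After op 2 [order #2] limit_buy(price=101, qty=3): fills=none; bids=[#2:3@101 #1:8@100] asks=[-]
After op 3 [order #3] limit_sell(price=105, qty=5): fills=none; bids=[#2:3@101 #1:8@100] asks=[#3:5@105]
After op 4 [order #4] limit_buy(price=99, qty=6): fills=none; bids=[#2:3@101 #1:8@100 #4:6@99] asks=[#3:5@105]
After op 5 [order #5] market_buy(qty=6): fills=#5x#3:5@105; bids=[#2:3@101 #1:8@100 #4:6@99] asks=[-]
After op 6 [order #6] limit_buy(price=102, qty=10): fills=none; bids=[#6:10@102 #2:3@101 #1:8@100 #4:6@99] asks=[-]
After op 7 [order #7] limit_buy(price=95, qty=5): fills=none; bids=[#6:10@102 #2:3@101 #1:8@100 #4:6@99 #7:5@95] asks=[-]
After op 8 [order #8] limit_buy(price=100, qty=3): fills=none; bids=[#6:10@102 #2:3@101 #1:8@100 #8:3@100 #4:6@99 #7:5@95] asks=[-]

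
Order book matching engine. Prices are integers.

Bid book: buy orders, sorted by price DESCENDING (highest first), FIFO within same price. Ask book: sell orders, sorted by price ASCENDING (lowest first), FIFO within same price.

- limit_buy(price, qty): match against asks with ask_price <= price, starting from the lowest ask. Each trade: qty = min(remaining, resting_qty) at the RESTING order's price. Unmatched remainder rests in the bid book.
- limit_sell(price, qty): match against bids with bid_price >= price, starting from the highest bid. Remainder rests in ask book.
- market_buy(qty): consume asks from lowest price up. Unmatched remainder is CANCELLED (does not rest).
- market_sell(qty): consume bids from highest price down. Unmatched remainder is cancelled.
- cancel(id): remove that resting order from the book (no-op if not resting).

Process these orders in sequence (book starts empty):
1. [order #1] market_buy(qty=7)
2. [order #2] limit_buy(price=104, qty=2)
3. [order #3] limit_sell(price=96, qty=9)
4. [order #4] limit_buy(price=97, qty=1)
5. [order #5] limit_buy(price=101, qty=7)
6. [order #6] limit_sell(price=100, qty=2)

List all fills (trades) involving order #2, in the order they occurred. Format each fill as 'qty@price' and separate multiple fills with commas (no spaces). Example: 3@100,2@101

After op 1 [order #1] market_buy(qty=7): fills=none; bids=[-] asks=[-]
After op 2 [order #2] limit_buy(price=104, qty=2): fills=none; bids=[#2:2@104] asks=[-]
After op 3 [order #3] limit_sell(price=96, qty=9): fills=#2x#3:2@104; bids=[-] asks=[#3:7@96]
After op 4 [order #4] limit_buy(price=97, qty=1): fills=#4x#3:1@96; bids=[-] asks=[#3:6@96]
After op 5 [order #5] limit_buy(price=101, qty=7): fills=#5x#3:6@96; bids=[#5:1@101] asks=[-]
After op 6 [order #6] limit_sell(price=100, qty=2): fills=#5x#6:1@101; bids=[-] asks=[#6:1@100]

Answer: 2@104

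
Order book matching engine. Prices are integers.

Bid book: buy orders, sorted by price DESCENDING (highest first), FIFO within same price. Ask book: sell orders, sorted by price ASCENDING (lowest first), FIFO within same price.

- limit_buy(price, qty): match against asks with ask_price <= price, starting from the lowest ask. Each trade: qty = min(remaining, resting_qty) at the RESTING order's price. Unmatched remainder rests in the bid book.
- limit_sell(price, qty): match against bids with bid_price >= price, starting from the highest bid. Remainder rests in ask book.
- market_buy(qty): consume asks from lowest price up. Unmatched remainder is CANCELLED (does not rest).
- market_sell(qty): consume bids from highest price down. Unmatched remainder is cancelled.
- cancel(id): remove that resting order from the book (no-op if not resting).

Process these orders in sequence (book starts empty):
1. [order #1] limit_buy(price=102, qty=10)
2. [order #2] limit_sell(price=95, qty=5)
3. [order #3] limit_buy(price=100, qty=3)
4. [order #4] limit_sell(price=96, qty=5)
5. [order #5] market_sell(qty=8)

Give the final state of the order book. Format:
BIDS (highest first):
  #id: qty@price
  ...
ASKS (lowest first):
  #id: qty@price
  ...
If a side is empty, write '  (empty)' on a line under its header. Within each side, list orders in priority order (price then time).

After op 1 [order #1] limit_buy(price=102, qty=10): fills=none; bids=[#1:10@102] asks=[-]
After op 2 [order #2] limit_sell(price=95, qty=5): fills=#1x#2:5@102; bids=[#1:5@102] asks=[-]
After op 3 [order #3] limit_buy(price=100, qty=3): fills=none; bids=[#1:5@102 #3:3@100] asks=[-]
After op 4 [order #4] limit_sell(price=96, qty=5): fills=#1x#4:5@102; bids=[#3:3@100] asks=[-]
After op 5 [order #5] market_sell(qty=8): fills=#3x#5:3@100; bids=[-] asks=[-]

Answer: BIDS (highest first):
  (empty)
ASKS (lowest first):
  (empty)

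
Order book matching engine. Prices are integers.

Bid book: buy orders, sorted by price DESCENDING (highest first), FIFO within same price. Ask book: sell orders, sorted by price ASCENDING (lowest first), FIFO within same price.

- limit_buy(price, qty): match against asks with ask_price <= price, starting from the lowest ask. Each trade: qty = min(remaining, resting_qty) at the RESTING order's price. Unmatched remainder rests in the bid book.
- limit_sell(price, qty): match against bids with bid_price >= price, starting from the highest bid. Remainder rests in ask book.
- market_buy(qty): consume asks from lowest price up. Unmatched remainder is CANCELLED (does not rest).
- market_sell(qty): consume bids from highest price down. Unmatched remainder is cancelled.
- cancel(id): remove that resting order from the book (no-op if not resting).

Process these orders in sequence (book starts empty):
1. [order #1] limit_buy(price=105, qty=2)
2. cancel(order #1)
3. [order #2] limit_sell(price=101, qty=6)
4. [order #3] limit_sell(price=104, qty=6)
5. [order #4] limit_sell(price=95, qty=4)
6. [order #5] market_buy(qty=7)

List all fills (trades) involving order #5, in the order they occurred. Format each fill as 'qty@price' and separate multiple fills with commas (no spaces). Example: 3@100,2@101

Answer: 4@95,3@101

Derivation:
After op 1 [order #1] limit_buy(price=105, qty=2): fills=none; bids=[#1:2@105] asks=[-]
After op 2 cancel(order #1): fills=none; bids=[-] asks=[-]
After op 3 [order #2] limit_sell(price=101, qty=6): fills=none; bids=[-] asks=[#2:6@101]
After op 4 [order #3] limit_sell(price=104, qty=6): fills=none; bids=[-] asks=[#2:6@101 #3:6@104]
After op 5 [order #4] limit_sell(price=95, qty=4): fills=none; bids=[-] asks=[#4:4@95 #2:6@101 #3:6@104]
After op 6 [order #5] market_buy(qty=7): fills=#5x#4:4@95 #5x#2:3@101; bids=[-] asks=[#2:3@101 #3:6@104]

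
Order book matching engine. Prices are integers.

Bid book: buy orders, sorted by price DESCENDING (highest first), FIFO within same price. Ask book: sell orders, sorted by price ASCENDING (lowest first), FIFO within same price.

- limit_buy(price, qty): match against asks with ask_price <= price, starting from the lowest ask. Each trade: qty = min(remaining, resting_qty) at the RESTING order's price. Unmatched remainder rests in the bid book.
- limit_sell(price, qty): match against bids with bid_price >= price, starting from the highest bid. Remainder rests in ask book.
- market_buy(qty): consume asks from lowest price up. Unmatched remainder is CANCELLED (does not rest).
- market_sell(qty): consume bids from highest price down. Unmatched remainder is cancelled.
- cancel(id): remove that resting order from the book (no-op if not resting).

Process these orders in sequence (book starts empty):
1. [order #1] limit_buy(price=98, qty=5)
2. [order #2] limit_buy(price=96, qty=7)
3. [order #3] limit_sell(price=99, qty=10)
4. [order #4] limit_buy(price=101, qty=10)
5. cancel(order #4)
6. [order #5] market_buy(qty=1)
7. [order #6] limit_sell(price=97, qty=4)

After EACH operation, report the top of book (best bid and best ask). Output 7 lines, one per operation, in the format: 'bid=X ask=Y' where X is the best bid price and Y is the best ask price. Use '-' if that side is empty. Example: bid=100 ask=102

Answer: bid=98 ask=-
bid=98 ask=-
bid=98 ask=99
bid=98 ask=-
bid=98 ask=-
bid=98 ask=-
bid=98 ask=-

Derivation:
After op 1 [order #1] limit_buy(price=98, qty=5): fills=none; bids=[#1:5@98] asks=[-]
After op 2 [order #2] limit_buy(price=96, qty=7): fills=none; bids=[#1:5@98 #2:7@96] asks=[-]
After op 3 [order #3] limit_sell(price=99, qty=10): fills=none; bids=[#1:5@98 #2:7@96] asks=[#3:10@99]
After op 4 [order #4] limit_buy(price=101, qty=10): fills=#4x#3:10@99; bids=[#1:5@98 #2:7@96] asks=[-]
After op 5 cancel(order #4): fills=none; bids=[#1:5@98 #2:7@96] asks=[-]
After op 6 [order #5] market_buy(qty=1): fills=none; bids=[#1:5@98 #2:7@96] asks=[-]
After op 7 [order #6] limit_sell(price=97, qty=4): fills=#1x#6:4@98; bids=[#1:1@98 #2:7@96] asks=[-]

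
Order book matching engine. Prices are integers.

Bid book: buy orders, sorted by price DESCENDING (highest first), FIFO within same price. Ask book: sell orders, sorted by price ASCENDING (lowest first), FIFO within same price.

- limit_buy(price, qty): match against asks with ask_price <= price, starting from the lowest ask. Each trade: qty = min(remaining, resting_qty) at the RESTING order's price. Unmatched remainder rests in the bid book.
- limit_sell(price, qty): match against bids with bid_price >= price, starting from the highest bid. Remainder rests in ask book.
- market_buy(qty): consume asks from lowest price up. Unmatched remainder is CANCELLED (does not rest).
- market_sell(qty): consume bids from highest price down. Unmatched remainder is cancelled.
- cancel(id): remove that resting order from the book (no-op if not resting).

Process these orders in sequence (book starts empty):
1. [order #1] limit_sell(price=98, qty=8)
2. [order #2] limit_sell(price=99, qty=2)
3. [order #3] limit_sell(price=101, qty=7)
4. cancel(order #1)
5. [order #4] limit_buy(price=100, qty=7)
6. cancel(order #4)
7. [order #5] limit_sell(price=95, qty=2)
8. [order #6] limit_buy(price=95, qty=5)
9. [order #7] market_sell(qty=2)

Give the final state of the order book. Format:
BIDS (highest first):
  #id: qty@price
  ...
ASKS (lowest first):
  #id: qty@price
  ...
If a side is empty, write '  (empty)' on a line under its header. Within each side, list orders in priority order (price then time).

Answer: BIDS (highest first):
  #6: 1@95
ASKS (lowest first):
  #3: 7@101

Derivation:
After op 1 [order #1] limit_sell(price=98, qty=8): fills=none; bids=[-] asks=[#1:8@98]
After op 2 [order #2] limit_sell(price=99, qty=2): fills=none; bids=[-] asks=[#1:8@98 #2:2@99]
After op 3 [order #3] limit_sell(price=101, qty=7): fills=none; bids=[-] asks=[#1:8@98 #2:2@99 #3:7@101]
After op 4 cancel(order #1): fills=none; bids=[-] asks=[#2:2@99 #3:7@101]
After op 5 [order #4] limit_buy(price=100, qty=7): fills=#4x#2:2@99; bids=[#4:5@100] asks=[#3:7@101]
After op 6 cancel(order #4): fills=none; bids=[-] asks=[#3:7@101]
After op 7 [order #5] limit_sell(price=95, qty=2): fills=none; bids=[-] asks=[#5:2@95 #3:7@101]
After op 8 [order #6] limit_buy(price=95, qty=5): fills=#6x#5:2@95; bids=[#6:3@95] asks=[#3:7@101]
After op 9 [order #7] market_sell(qty=2): fills=#6x#7:2@95; bids=[#6:1@95] asks=[#3:7@101]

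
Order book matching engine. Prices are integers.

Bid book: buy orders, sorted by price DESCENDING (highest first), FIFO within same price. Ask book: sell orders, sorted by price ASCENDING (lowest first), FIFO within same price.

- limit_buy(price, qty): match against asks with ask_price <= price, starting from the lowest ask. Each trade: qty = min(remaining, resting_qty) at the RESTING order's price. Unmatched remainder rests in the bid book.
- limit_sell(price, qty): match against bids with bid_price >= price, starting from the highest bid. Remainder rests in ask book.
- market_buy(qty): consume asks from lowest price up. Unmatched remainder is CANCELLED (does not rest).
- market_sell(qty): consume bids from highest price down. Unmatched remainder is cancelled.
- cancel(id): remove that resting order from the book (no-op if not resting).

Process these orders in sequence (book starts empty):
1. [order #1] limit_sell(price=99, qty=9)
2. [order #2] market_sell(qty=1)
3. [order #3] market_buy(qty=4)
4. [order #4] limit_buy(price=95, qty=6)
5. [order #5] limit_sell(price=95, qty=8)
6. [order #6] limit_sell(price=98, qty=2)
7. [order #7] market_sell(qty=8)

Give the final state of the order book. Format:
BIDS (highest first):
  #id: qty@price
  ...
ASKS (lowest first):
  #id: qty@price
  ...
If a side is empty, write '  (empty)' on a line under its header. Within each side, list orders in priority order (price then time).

Answer: BIDS (highest first):
  (empty)
ASKS (lowest first):
  #5: 2@95
  #6: 2@98
  #1: 5@99

Derivation:
After op 1 [order #1] limit_sell(price=99, qty=9): fills=none; bids=[-] asks=[#1:9@99]
After op 2 [order #2] market_sell(qty=1): fills=none; bids=[-] asks=[#1:9@99]
After op 3 [order #3] market_buy(qty=4): fills=#3x#1:4@99; bids=[-] asks=[#1:5@99]
After op 4 [order #4] limit_buy(price=95, qty=6): fills=none; bids=[#4:6@95] asks=[#1:5@99]
After op 5 [order #5] limit_sell(price=95, qty=8): fills=#4x#5:6@95; bids=[-] asks=[#5:2@95 #1:5@99]
After op 6 [order #6] limit_sell(price=98, qty=2): fills=none; bids=[-] asks=[#5:2@95 #6:2@98 #1:5@99]
After op 7 [order #7] market_sell(qty=8): fills=none; bids=[-] asks=[#5:2@95 #6:2@98 #1:5@99]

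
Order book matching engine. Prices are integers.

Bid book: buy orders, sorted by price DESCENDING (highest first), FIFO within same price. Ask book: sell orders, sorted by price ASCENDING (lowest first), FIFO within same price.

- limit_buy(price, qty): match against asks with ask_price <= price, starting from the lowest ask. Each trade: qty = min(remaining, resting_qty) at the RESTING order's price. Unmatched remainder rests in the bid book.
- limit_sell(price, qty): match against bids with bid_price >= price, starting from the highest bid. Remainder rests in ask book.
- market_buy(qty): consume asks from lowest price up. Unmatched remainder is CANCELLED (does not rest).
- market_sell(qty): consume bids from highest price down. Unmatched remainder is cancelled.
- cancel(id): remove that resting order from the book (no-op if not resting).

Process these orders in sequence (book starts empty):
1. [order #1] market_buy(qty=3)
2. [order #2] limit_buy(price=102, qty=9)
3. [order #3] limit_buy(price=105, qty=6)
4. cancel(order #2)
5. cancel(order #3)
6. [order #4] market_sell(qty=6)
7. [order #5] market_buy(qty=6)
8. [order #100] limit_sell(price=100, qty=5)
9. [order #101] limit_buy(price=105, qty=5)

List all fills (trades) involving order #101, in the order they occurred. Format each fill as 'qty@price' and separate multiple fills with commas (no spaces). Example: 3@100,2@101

After op 1 [order #1] market_buy(qty=3): fills=none; bids=[-] asks=[-]
After op 2 [order #2] limit_buy(price=102, qty=9): fills=none; bids=[#2:9@102] asks=[-]
After op 3 [order #3] limit_buy(price=105, qty=6): fills=none; bids=[#3:6@105 #2:9@102] asks=[-]
After op 4 cancel(order #2): fills=none; bids=[#3:6@105] asks=[-]
After op 5 cancel(order #3): fills=none; bids=[-] asks=[-]
After op 6 [order #4] market_sell(qty=6): fills=none; bids=[-] asks=[-]
After op 7 [order #5] market_buy(qty=6): fills=none; bids=[-] asks=[-]
After op 8 [order #100] limit_sell(price=100, qty=5): fills=none; bids=[-] asks=[#100:5@100]
After op 9 [order #101] limit_buy(price=105, qty=5): fills=#101x#100:5@100; bids=[-] asks=[-]

Answer: 5@100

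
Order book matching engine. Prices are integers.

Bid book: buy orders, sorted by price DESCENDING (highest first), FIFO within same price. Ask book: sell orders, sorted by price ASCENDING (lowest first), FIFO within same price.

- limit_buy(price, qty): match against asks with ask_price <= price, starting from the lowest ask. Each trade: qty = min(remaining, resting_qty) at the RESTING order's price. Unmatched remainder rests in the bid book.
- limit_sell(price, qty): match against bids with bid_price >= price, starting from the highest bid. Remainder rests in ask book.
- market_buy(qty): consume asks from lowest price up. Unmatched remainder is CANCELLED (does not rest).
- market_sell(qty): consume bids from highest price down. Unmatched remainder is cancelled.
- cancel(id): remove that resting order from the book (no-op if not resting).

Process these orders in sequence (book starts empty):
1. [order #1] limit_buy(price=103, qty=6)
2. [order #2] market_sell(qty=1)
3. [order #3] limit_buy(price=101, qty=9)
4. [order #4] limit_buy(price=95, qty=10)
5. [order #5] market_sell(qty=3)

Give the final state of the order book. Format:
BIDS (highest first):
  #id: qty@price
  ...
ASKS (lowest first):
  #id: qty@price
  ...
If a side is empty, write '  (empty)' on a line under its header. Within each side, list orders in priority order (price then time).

Answer: BIDS (highest first):
  #1: 2@103
  #3: 9@101
  #4: 10@95
ASKS (lowest first):
  (empty)

Derivation:
After op 1 [order #1] limit_buy(price=103, qty=6): fills=none; bids=[#1:6@103] asks=[-]
After op 2 [order #2] market_sell(qty=1): fills=#1x#2:1@103; bids=[#1:5@103] asks=[-]
After op 3 [order #3] limit_buy(price=101, qty=9): fills=none; bids=[#1:5@103 #3:9@101] asks=[-]
After op 4 [order #4] limit_buy(price=95, qty=10): fills=none; bids=[#1:5@103 #3:9@101 #4:10@95] asks=[-]
After op 5 [order #5] market_sell(qty=3): fills=#1x#5:3@103; bids=[#1:2@103 #3:9@101 #4:10@95] asks=[-]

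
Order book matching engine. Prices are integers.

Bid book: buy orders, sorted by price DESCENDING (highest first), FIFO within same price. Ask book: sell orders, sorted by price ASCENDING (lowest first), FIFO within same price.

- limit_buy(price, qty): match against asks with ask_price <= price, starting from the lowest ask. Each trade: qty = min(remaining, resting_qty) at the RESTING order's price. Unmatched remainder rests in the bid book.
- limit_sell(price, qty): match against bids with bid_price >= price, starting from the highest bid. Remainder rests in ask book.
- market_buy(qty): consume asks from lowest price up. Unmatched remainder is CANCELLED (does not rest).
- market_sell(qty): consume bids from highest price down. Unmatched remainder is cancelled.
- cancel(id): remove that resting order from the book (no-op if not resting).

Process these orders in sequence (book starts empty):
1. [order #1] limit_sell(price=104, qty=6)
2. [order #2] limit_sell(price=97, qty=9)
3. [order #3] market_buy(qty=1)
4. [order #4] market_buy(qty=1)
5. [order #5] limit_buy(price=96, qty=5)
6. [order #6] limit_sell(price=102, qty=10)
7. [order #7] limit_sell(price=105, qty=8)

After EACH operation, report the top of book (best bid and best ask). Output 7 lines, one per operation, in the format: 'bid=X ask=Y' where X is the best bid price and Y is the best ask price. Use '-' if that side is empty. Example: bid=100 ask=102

After op 1 [order #1] limit_sell(price=104, qty=6): fills=none; bids=[-] asks=[#1:6@104]
After op 2 [order #2] limit_sell(price=97, qty=9): fills=none; bids=[-] asks=[#2:9@97 #1:6@104]
After op 3 [order #3] market_buy(qty=1): fills=#3x#2:1@97; bids=[-] asks=[#2:8@97 #1:6@104]
After op 4 [order #4] market_buy(qty=1): fills=#4x#2:1@97; bids=[-] asks=[#2:7@97 #1:6@104]
After op 5 [order #5] limit_buy(price=96, qty=5): fills=none; bids=[#5:5@96] asks=[#2:7@97 #1:6@104]
After op 6 [order #6] limit_sell(price=102, qty=10): fills=none; bids=[#5:5@96] asks=[#2:7@97 #6:10@102 #1:6@104]
After op 7 [order #7] limit_sell(price=105, qty=8): fills=none; bids=[#5:5@96] asks=[#2:7@97 #6:10@102 #1:6@104 #7:8@105]

Answer: bid=- ask=104
bid=- ask=97
bid=- ask=97
bid=- ask=97
bid=96 ask=97
bid=96 ask=97
bid=96 ask=97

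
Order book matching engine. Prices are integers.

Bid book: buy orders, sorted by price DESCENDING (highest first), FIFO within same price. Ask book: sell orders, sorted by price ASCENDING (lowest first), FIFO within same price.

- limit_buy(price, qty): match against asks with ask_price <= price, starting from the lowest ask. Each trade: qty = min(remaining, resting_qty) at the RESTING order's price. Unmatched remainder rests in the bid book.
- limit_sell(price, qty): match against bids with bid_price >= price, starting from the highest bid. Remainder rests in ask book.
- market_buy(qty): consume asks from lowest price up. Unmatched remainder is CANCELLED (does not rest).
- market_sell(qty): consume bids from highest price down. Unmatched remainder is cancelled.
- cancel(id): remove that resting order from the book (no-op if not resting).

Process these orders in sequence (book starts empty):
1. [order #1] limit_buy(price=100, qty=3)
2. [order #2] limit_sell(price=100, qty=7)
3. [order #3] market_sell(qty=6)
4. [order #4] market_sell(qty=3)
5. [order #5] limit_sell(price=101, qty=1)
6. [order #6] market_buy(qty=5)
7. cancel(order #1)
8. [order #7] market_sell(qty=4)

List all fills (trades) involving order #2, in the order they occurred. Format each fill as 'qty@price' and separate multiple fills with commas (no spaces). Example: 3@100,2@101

After op 1 [order #1] limit_buy(price=100, qty=3): fills=none; bids=[#1:3@100] asks=[-]
After op 2 [order #2] limit_sell(price=100, qty=7): fills=#1x#2:3@100; bids=[-] asks=[#2:4@100]
After op 3 [order #3] market_sell(qty=6): fills=none; bids=[-] asks=[#2:4@100]
After op 4 [order #4] market_sell(qty=3): fills=none; bids=[-] asks=[#2:4@100]
After op 5 [order #5] limit_sell(price=101, qty=1): fills=none; bids=[-] asks=[#2:4@100 #5:1@101]
After op 6 [order #6] market_buy(qty=5): fills=#6x#2:4@100 #6x#5:1@101; bids=[-] asks=[-]
After op 7 cancel(order #1): fills=none; bids=[-] asks=[-]
After op 8 [order #7] market_sell(qty=4): fills=none; bids=[-] asks=[-]

Answer: 3@100,4@100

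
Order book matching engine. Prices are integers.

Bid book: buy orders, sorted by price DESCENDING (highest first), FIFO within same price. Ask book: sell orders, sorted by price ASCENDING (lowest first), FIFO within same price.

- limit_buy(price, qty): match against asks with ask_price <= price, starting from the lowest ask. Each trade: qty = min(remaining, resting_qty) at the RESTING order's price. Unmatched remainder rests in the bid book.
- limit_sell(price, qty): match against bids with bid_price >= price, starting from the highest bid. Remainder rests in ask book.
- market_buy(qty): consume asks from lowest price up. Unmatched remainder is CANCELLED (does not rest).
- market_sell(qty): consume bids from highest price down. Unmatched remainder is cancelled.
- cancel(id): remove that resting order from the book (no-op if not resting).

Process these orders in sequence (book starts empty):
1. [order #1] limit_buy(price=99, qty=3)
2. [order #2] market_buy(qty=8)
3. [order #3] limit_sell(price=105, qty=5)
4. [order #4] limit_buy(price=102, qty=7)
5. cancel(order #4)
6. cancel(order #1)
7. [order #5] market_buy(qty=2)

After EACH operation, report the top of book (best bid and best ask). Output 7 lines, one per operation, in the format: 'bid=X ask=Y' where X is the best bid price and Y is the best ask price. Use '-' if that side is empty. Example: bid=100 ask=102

After op 1 [order #1] limit_buy(price=99, qty=3): fills=none; bids=[#1:3@99] asks=[-]
After op 2 [order #2] market_buy(qty=8): fills=none; bids=[#1:3@99] asks=[-]
After op 3 [order #3] limit_sell(price=105, qty=5): fills=none; bids=[#1:3@99] asks=[#3:5@105]
After op 4 [order #4] limit_buy(price=102, qty=7): fills=none; bids=[#4:7@102 #1:3@99] asks=[#3:5@105]
After op 5 cancel(order #4): fills=none; bids=[#1:3@99] asks=[#3:5@105]
After op 6 cancel(order #1): fills=none; bids=[-] asks=[#3:5@105]
After op 7 [order #5] market_buy(qty=2): fills=#5x#3:2@105; bids=[-] asks=[#3:3@105]

Answer: bid=99 ask=-
bid=99 ask=-
bid=99 ask=105
bid=102 ask=105
bid=99 ask=105
bid=- ask=105
bid=- ask=105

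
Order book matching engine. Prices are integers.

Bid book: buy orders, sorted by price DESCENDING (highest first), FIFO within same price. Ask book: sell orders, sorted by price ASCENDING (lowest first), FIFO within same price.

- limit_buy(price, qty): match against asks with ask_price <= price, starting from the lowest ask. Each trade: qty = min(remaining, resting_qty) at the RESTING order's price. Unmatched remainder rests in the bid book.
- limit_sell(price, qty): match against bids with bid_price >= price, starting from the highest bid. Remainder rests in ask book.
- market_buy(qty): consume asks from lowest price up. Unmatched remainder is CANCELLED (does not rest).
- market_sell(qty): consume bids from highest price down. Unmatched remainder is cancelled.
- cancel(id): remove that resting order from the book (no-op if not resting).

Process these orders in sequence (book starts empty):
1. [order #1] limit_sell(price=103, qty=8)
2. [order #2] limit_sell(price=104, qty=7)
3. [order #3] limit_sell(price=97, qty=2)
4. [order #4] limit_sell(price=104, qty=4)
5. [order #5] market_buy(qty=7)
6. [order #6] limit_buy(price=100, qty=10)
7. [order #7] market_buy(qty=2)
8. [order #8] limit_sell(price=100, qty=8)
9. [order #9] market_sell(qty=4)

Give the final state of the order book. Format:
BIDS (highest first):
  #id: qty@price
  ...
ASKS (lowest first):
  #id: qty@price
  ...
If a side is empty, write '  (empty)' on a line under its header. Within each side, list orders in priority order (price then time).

Answer: BIDS (highest first):
  (empty)
ASKS (lowest first):
  #1: 1@103
  #2: 7@104
  #4: 4@104

Derivation:
After op 1 [order #1] limit_sell(price=103, qty=8): fills=none; bids=[-] asks=[#1:8@103]
After op 2 [order #2] limit_sell(price=104, qty=7): fills=none; bids=[-] asks=[#1:8@103 #2:7@104]
After op 3 [order #3] limit_sell(price=97, qty=2): fills=none; bids=[-] asks=[#3:2@97 #1:8@103 #2:7@104]
After op 4 [order #4] limit_sell(price=104, qty=4): fills=none; bids=[-] asks=[#3:2@97 #1:8@103 #2:7@104 #4:4@104]
After op 5 [order #5] market_buy(qty=7): fills=#5x#3:2@97 #5x#1:5@103; bids=[-] asks=[#1:3@103 #2:7@104 #4:4@104]
After op 6 [order #6] limit_buy(price=100, qty=10): fills=none; bids=[#6:10@100] asks=[#1:3@103 #2:7@104 #4:4@104]
After op 7 [order #7] market_buy(qty=2): fills=#7x#1:2@103; bids=[#6:10@100] asks=[#1:1@103 #2:7@104 #4:4@104]
After op 8 [order #8] limit_sell(price=100, qty=8): fills=#6x#8:8@100; bids=[#6:2@100] asks=[#1:1@103 #2:7@104 #4:4@104]
After op 9 [order #9] market_sell(qty=4): fills=#6x#9:2@100; bids=[-] asks=[#1:1@103 #2:7@104 #4:4@104]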